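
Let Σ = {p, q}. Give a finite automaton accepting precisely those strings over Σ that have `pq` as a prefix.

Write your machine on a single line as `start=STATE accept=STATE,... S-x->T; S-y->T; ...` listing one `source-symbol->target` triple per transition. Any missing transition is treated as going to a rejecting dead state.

Walk along `pq` while the input agrees: from s0 take `p` to s1, and so on. Any deviation drops to the rejecting sink s3. Once s2 is reached the prefix is confirmed and every continuation is accepted.
With 4 states:
        p   q  
>  s0   s1  s3 
   s1   s3  s2 
 * s2   s2  s2 
   s3   s3  s3 
(> = start, * = accepting)

start=s0; accept=s2; s0-p->s1; s0-q->s3; s1-p->s3; s1-q->s2; s2-p->s2; s2-q->s2; s3-p->s3; s3-q->s3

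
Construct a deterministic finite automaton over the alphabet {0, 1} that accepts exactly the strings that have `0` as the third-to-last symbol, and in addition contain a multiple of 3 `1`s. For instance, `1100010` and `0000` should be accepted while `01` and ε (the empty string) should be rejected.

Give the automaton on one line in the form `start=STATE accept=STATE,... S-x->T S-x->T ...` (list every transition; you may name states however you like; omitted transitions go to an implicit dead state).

Build one automaton per condition and run them in lockstep. The first has 15 states tracking the last 3 symbols read; the second has 3 states tracking the count of `1`s modulo 3. A product state is a pair (one from each), accepting exactly when both do. After merging equivalent states the machine shrinks.
14 states suffice.
          0    1  
>  S0     S1   S2 
   S1     S3   S2 
   S2     S4   S5 
   S3     S6   S2 
   S4     S4   S7 
   S5     S8   S0 
 * S6     S6   S2 
   S7     S8   S9 
   S8    S10  S11 
 * S9     S1   S2 
   S10   S10  S12 
   S11   S13   S2 
 * S12   S13   S2 
 * S13    S3   S2 
(> = start, * = accepting)

start=S0 accept=S6,S9,S12,S13 S0-0->S1 S0-1->S2 S1-0->S3 S1-1->S2 S2-0->S4 S2-1->S5 S3-0->S6 S3-1->S2 S4-0->S4 S4-1->S7 S5-0->S8 S5-1->S0 S6-0->S6 S6-1->S2 S7-0->S8 S7-1->S9 S8-0->S10 S8-1->S11 S9-0->S1 S9-1->S2 S10-0->S10 S10-1->S12 S11-0->S13 S11-1->S2 S12-0->S13 S12-1->S2 S13-0->S3 S13-1->S2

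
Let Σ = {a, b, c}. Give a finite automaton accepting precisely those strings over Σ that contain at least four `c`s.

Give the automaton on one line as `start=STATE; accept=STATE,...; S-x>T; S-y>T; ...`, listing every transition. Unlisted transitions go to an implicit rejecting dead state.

Count `c`s, saturating at 5: states q0 through q4 mean 0 through 4 `c`s seen; q5 means more than 4. Each `c` increments (capped at q5); other symbols loop. Accept from {q4, q5}.
With 6 states:
        a   b   c  
>  q0   q0  q0  q1 
   q1   q1  q1  q2 
   q2   q2  q2  q3 
   q3   q3  q3  q4 
 * q4   q4  q4  q5 
 * q5   q5  q5  q5 
(> = start, * = accepting)

start=q0; accept=q4,q5; q0-a>q0; q0-b>q0; q0-c>q1; q1-a>q1; q1-b>q1; q1-c>q2; q2-a>q2; q2-b>q2; q2-c>q3; q3-a>q3; q3-b>q3; q3-c>q4; q4-a>q4; q4-b>q4; q4-c>q5; q5-a>q5; q5-b>q5; q5-c>q5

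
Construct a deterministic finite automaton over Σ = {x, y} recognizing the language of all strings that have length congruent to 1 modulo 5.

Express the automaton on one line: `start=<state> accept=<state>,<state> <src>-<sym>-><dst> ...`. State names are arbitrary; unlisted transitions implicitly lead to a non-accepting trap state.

start=S0 accept=S1 S0-x->S1 S0-y->S1 S1-x->S2 S1-y->S2 S2-x->S3 S2-y->S3 S3-x->S4 S3-y->S4 S4-x->S0 S4-y->S0

Only the length mod 5 matters, so use a 5-cycle: from any state, every input symbol moves to the next state, wrapping S4 back to S0. Mark S1 accepting.
5 states suffice.
        x   y  
>  S0   S1  S1 
 * S1   S2  S2 
   S2   S3  S3 
   S3   S4  S4 
   S4   S0  S0 
(> = start, * = accepting)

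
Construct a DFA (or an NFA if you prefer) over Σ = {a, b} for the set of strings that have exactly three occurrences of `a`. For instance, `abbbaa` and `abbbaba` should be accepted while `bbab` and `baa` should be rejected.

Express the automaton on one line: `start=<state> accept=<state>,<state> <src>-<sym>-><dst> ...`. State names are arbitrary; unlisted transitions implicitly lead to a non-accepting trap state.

start=q0 accept=q3 q0-a->q1 q0-b->q0 q1-a->q2 q1-b->q1 q2-a->q3 q2-b->q2 q3-a->q4 q3-b->q3 q4-a->q4 q4-b->q4

Only the number of `a`s matters, and only up to 4. Make a chain q0 → q1 → q2 → q3 → q4 advanced by each `a` (with q4 absorbing); every other symbol self-loops. The accepting set is {q3}.
With 5 states:
        a   b  
>  q0   q1  q0 
   q1   q2  q1 
   q2   q3  q2 
 * q3   q4  q3 
   q4   q4  q4 
(> = start, * = accepting)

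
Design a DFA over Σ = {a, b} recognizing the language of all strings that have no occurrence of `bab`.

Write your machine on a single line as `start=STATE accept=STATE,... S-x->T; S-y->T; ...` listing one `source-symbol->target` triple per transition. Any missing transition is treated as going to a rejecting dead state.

This is the complement of 'contains `bab`'. Use the same substring-matching states — q0 through q3 holding how much of `bab` has just been matched — but flip the accepting set: everything except the trap q3 accepts.
4 states suffice.
        a   b  
>* q0   q0  q1 
 * q1   q2  q1 
 * q2   q0  q3 
   q3   q3  q3 
(> = start, * = accepting)

start=q0; accept=q0,q1,q2; q0-a->q0; q0-b->q1; q1-a->q2; q1-b->q1; q2-a->q0; q2-b->q3; q3-a->q3; q3-b->q3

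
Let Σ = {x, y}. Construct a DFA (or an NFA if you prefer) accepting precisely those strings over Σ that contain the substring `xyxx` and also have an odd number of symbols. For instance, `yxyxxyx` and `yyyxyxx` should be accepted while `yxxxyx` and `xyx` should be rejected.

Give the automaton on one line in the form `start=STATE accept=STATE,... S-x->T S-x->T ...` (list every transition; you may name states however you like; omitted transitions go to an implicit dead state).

start=A accept=J A-x->B A-y->C B-x->D B-y->E C-x->D C-y->A D-x->B D-y->F E-x->G E-y->C F-x->H F-y->A G-x->I G-y->E H-x->J H-y->F I-x->J I-y->J J-x->I J-y->I

Handle the two conditions separately and then intersect. The first has 5 states tracking whether and how much of `xyxx` has been seen; the second has 2 states tracking the input length modulo 2. A product state is a pair (one from each), accepting exactly when both do.
With 10 states:
       x  y 
>  A   B  C 
   B   D  E 
   C   D  A 
   D   B  F 
   E   G  C 
   F   H  A 
   G   I  E 
   H   J  F 
   I   J  J 
 * J   I  I 
(> = start, * = accepting)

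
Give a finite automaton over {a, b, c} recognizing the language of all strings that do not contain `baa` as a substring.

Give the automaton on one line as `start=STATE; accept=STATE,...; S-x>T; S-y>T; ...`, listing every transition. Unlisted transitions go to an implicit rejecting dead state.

Track partial matches of the forbidden pattern `baa`. State q3 is a dead state reached once `baa` has occurred; every other state accepts. q0 means no part of `baa` is currently matched.
        a   b   c  
>* q0   q0  q1  q0 
 * q1   q2  q1  q0 
 * q2   q3  q1  q0 
   q3   q3  q3  q3 
(> = start, * = accepting)

start=q0; accept=q0,q1,q2; q0-a>q0; q0-b>q1; q0-c>q0; q1-a>q2; q1-b>q1; q1-c>q0; q2-a>q3; q2-b>q1; q2-c>q0; q3-a>q3; q3-b>q3; q3-c>q3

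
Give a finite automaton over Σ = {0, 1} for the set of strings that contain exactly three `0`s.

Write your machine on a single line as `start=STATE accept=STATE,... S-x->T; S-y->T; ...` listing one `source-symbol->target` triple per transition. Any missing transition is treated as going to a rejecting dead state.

start=q0; accept=q3; q0-0->q1; q0-1->q0; q1-0->q2; q1-1->q1; q2-0->q3; q2-1->q2; q3-0->q4; q3-1->q3; q4-0->q4; q4-1->q4

Count `0`s, saturating at 4: states q0 through q3 mean 0 through 3 `0`s seen; q4 means more than 3. Each `0` increments (capped at q4); other symbols loop. Accept from {q3}.
5 states suffice.
        0   1  
>  q0   q1  q0 
   q1   q2  q1 
   q2   q3  q2 
 * q3   q4  q3 
   q4   q4  q4 
(> = start, * = accepting)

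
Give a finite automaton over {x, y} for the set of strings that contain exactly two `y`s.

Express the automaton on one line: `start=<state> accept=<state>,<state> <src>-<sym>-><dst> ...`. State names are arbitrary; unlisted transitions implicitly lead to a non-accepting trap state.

start=s0 accept=s2 s0-x->s0 s0-y->s1 s1-x->s1 s1-y->s2 s2-x->s2 s2-y->s3 s3-x->s3 s3-y->s3

Only the number of `y`s matters, and only up to 3. Make a chain s0 → s1 → s2 → s3 advanced by each `y` (with s3 absorbing); every other symbol self-loops. The accepting set is {s2}.
4 states suffice.
        x   y  
>  s0   s0  s1 
   s1   s1  s2 
 * s2   s2  s3 
   s3   s3  s3 
(> = start, * = accepting)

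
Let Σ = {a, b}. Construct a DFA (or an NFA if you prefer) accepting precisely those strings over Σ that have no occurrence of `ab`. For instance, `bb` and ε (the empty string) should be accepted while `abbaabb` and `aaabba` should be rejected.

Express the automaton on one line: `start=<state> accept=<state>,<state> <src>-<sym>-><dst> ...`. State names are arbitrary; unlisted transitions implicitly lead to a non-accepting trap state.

Track partial matches of the forbidden pattern `ab`. State S2 is a dead state reached once `ab` has occurred; every other state accepts. S0 means no part of `ab` is currently matched.
        a   b  
>* S0   S1  S0 
 * S1   S1  S2 
   S2   S2  S2 
(> = start, * = accepting)

start=S0 accept=S0,S1 S0-a->S1 S0-b->S0 S1-a->S1 S1-b->S2 S2-a->S2 S2-b->S2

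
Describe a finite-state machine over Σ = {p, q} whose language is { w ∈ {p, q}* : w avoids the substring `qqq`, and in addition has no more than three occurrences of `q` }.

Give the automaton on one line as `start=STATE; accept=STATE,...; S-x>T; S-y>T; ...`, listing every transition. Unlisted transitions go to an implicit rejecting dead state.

start=s0; accept=s0,s1,s2,s3,s4,s5,s7,s8,s10; s0-p>s0; s0-q>s1; s1-p>s2; s1-q>s3; s2-p>s2; s2-q>s4; s3-p>s5; s3-q>s6; s4-p>s5; s4-q>s7; s5-p>s5; s5-q>s8; s6-p>s6; s6-q>s9; s7-p>s10; s7-q>s9; s8-p>s10; s8-q>s11; s9-p>s9; s9-q>s9; s10-p>s10; s10-q>s12; s11-p>s13; s11-q>s9; s12-p>s13; s12-q>s11; s13-p>s13; s13-q>s12

Handle the two conditions separately and then intersect. The first has 4 states tracking partial matches of the forbidden pattern `qqq`; the second has 5 states tracking the count of `q`s, saturating at 4. A product state is a pair (one from each), accepting exactly when both do.
14 states suffice.
          p    q  
>* s0     s0   s1 
 * s1     s2   s3 
 * s2     s2   s4 
 * s3     s5   s6 
 * s4     s5   s7 
 * s5     s5   s8 
   s6     s6   s9 
 * s7    s10   s9 
 * s8    s10  s11 
   s9     s9   s9 
 * s10   s10  s12 
   s11   s13   s9 
   s12   s13  s11 
   s13   s13  s12 
(> = start, * = accepting)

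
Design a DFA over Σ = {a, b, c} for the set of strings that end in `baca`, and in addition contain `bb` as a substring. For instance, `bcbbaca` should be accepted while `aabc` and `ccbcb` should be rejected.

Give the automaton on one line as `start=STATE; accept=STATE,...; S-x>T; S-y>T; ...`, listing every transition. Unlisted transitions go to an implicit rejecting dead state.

start=q0; accept=q9; q0-a>q0; q0-b>q1; q0-c>q0; q1-a>q2; q1-b>q3; q1-c>q0; q2-a>q0; q2-b>q1; q2-c>q4; q3-a>q5; q3-b>q3; q3-c>q6; q4-a>q7; q4-b>q1; q4-c>q0; q5-a>q6; q5-b>q3; q5-c>q8; q6-a>q6; q6-b>q3; q6-c>q6; q7-a>q0; q7-b>q1; q7-c>q0; q8-a>q9; q8-b>q3; q8-c>q6; q9-a>q6; q9-b>q3; q9-c>q6

Handle the two conditions separately and then intersect. One (5 states) tracks how much of the suffix `baca` has currently been matched; the other (3 states) tracks whether and how much of `bb` has been seen. Each combined state is a pair, one component from each; accept when both components accept.
10 states suffice.
        a   b   c  
>  q0   q0  q1  q0 
   q1   q2  q3  q0 
   q2   q0  q1  q4 
   q3   q5  q3  q6 
   q4   q7  q1  q0 
   q5   q6  q3  q8 
   q6   q6  q3  q6 
   q7   q0  q1  q0 
   q8   q9  q3  q6 
 * q9   q6  q3  q6 
(> = start, * = accepting)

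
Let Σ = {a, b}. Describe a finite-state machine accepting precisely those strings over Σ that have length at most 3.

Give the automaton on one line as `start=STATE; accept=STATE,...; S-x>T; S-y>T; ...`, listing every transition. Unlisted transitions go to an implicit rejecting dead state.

We only need to distinguish lengths 0, 1, …, 3, and '>3'. Chain s0 → s1 → s2 → s3 → s4 on every symbol, with s4 looping. Accepting states: {s0, s1, s2, s3}.
        a   b  
>* s0   s1  s1 
 * s1   s2  s2 
 * s2   s3  s3 
 * s3   s4  s4 
   s4   s4  s4 
(> = start, * = accepting)

start=s0; accept=s0,s1,s2,s3; s0-a>s1; s0-b>s1; s1-a>s2; s1-b>s2; s2-a>s3; s2-b>s3; s3-a>s4; s3-b>s4; s4-a>s4; s4-b>s4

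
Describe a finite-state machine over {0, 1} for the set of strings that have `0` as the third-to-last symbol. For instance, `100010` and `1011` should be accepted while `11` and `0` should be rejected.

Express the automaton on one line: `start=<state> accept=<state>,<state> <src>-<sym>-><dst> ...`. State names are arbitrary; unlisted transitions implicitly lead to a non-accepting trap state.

start=q0 accept=q7,q8,q9,q10 q0-0->q1 q0-1->q2 q1-0->q3 q1-1->q4 q2-0->q5 q2-1->q6 q3-0->q7 q3-1->q8 q4-0->q9 q4-1->q10 q5-0->q11 q5-1->q12 q6-0->q13 q6-1->q14 q7-0->q7 q7-1->q8 q8-0->q9 q8-1->q10 q9-0->q11 q9-1->q12 q10-0->q13 q10-1->q14 q11-0->q7 q11-1->q8 q12-0->q9 q12-1->q10 q13-0->q11 q13-1->q12 q14-0->q13 q14-1->q14

A DFA must remember the last 3 symbols (since which symbol is third-to-last isn't known until the input ends). Use one state per possible window of the last ≤3 symbols; accept from those whose window starts with `0`.
15 states suffice.
          0    1  
>  q0     q1   q2 
   q1     q3   q4 
   q2     q5   q6 
   q3     q7   q8 
   q4     q9  q10 
   q5    q11  q12 
   q6    q13  q14 
 * q7     q7   q8 
 * q8     q9  q10 
 * q9    q11  q12 
 * q10   q13  q14 
   q11    q7   q8 
   q12    q9  q10 
   q13   q11  q12 
   q14   q13  q14 
(> = start, * = accepting)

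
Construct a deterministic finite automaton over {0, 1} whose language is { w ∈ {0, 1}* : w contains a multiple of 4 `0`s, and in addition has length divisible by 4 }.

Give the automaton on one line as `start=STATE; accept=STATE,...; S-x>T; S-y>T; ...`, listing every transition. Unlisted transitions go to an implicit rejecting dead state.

Handle the two conditions separately and then intersect. The first has 4 states tracking the count of `0`s modulo 4; the second has 4 states tracking the input length modulo 4. A product state is a pair (one from each), accepting exactly when both do.
          0    1  
>* s0     s1   s2 
   s1     s3   s4 
   s2     s4   s5 
   s3     s6   s7 
   s4     s7   s8 
   s5     s8   s9 
   s6     s0  s10 
   s7    s10  s11 
   s8    s11  s12 
   s9    s12   s0 
   s10    s2  s13 
   s11   s13  s14 
   s12   s14   s1 
   s13    s5  s15 
   s14   s15   s3 
   s15    s9   s6 
(> = start, * = accepting)

start=s0; accept=s0; s0-0>s1; s0-1>s2; s1-0>s3; s1-1>s4; s2-0>s4; s2-1>s5; s3-0>s6; s3-1>s7; s4-0>s7; s4-1>s8; s5-0>s8; s5-1>s9; s6-0>s0; s6-1>s10; s7-0>s10; s7-1>s11; s8-0>s11; s8-1>s12; s9-0>s12; s9-1>s0; s10-0>s2; s10-1>s13; s11-0>s13; s11-1>s14; s12-0>s14; s12-1>s1; s13-0>s5; s13-1>s15; s14-0>s15; s14-1>s3; s15-0>s9; s15-1>s6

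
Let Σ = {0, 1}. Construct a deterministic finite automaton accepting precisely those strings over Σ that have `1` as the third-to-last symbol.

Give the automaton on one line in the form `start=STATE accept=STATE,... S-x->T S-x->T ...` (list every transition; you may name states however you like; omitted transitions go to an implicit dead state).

start=S0 accept=S11,S12,S13,S14 S0-0->S1 S0-1->S2 S1-0->S3 S1-1->S4 S2-0->S5 S2-1->S6 S3-0->S7 S3-1->S8 S4-0->S9 S4-1->S10 S5-0->S11 S5-1->S12 S6-0->S13 S6-1->S14 S7-0->S7 S7-1->S8 S8-0->S9 S8-1->S10 S9-0->S11 S9-1->S12 S10-0->S13 S10-1->S14 S11-0->S7 S11-1->S8 S12-0->S9 S12-1->S10 S13-0->S11 S13-1->S12 S14-0->S13 S14-1->S14

Because acceptance depends on a position counted from the end, the machine has to buffer the most recent 3 symbols. Make each state the string of the last up-to-3 symbols read; on input `x` shift the window left and append `x`. Accept when the buffered window has length 3 and begins with `1`.
          0    1  
>  S0     S1   S2 
   S1     S3   S4 
   S2     S5   S6 
   S3     S7   S8 
   S4     S9  S10 
   S5    S11  S12 
   S6    S13  S14 
   S7     S7   S8 
   S8     S9  S10 
   S9    S11  S12 
   S10   S13  S14 
 * S11    S7   S8 
 * S12    S9  S10 
 * S13   S11  S12 
 * S14   S13  S14 
(> = start, * = accepting)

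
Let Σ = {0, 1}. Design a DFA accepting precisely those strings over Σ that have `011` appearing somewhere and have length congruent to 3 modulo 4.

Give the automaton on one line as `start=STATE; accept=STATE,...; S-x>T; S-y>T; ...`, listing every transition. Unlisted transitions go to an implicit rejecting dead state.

start=q0; accept=q8; q0-0>q1; q0-1>q2; q1-0>q3; q1-1>q4; q2-0>q3; q2-1>q5; q3-0>q6; q3-1>q7; q4-0>q6; q4-1>q8; q5-0>q6; q5-1>q9; q6-0>q10; q6-1>q11; q7-0>q10; q7-1>q12; q8-0>q12; q8-1>q12; q9-0>q10; q9-1>q0; q10-0>q1; q10-1>q13; q11-0>q1; q11-1>q14; q12-0>q14; q12-1>q14; q13-0>q3; q13-1>q15; q14-0>q15; q14-1>q15; q15-0>q8; q15-1>q8

Build one automaton per condition and run them in lockstep. One (4 states) tracks whether and how much of `011` has been seen; the other (4 states) tracks the input length modulo 4. Each combined state is a pair, one component from each; accept when both components accept.
With 16 states:
          0    1  
>  q0     q1   q2 
   q1     q3   q4 
   q2     q3   q5 
   q3     q6   q7 
   q4     q6   q8 
   q5     q6   q9 
   q6    q10  q11 
   q7    q10  q12 
 * q8    q12  q12 
   q9    q10   q0 
   q10    q1  q13 
   q11    q1  q14 
   q12   q14  q14 
   q13    q3  q15 
   q14   q15  q15 
   q15    q8   q8 
(> = start, * = accepting)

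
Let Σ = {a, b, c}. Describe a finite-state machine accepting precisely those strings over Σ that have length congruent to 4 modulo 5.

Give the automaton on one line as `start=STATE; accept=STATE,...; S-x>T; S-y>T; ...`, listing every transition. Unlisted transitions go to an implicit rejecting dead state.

Only the length mod 5 matters, so use a 5-cycle: from any state, every input symbol moves to the next state, wrapping q4 back to q0. Mark q4 accepting.
        a   b   c  
>  q0   q1  q1  q1 
   q1   q2  q2  q2 
   q2   q3  q3  q3 
   q3   q4  q4  q4 
 * q4   q0  q0  q0 
(> = start, * = accepting)

start=q0; accept=q4; q0-a>q1; q0-b>q1; q0-c>q1; q1-a>q2; q1-b>q2; q1-c>q2; q2-a>q3; q2-b>q3; q2-c>q3; q3-a>q4; q3-b>q4; q3-c>q4; q4-a>q0; q4-b>q0; q4-c>q0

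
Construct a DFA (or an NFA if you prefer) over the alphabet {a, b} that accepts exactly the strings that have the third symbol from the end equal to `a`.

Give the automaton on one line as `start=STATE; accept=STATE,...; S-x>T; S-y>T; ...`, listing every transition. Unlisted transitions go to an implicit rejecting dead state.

Because acceptance depends on a position counted from the end, the machine has to buffer the most recent 3 symbols. Make each state the string of the last up-to-3 symbols read; on input `x` shift the window left and append `x`. Accept when the buffered window has length 3 and begins with `a`.
With 15 states:
          a    b  
>  q0     q1   q2 
   q1     q3   q4 
   q2     q5   q6 
   q3     q7   q8 
   q4     q9  q10 
   q5    q11  q12 
   q6    q13  q14 
 * q7     q7   q8 
 * q8     q9  q10 
 * q9    q11  q12 
 * q10   q13  q14 
   q11    q7   q8 
   q12    q9  q10 
   q13   q11  q12 
   q14   q13  q14 
(> = start, * = accepting)

start=q0; accept=q7,q8,q9,q10; q0-a>q1; q0-b>q2; q1-a>q3; q1-b>q4; q2-a>q5; q2-b>q6; q3-a>q7; q3-b>q8; q4-a>q9; q4-b>q10; q5-a>q11; q5-b>q12; q6-a>q13; q6-b>q14; q7-a>q7; q7-b>q8; q8-a>q9; q8-b>q10; q9-a>q11; q9-b>q12; q10-a>q13; q10-b>q14; q11-a>q7; q11-b>q8; q12-a>q9; q12-b>q10; q13-a>q11; q13-b>q12; q14-a>q13; q14-b>q14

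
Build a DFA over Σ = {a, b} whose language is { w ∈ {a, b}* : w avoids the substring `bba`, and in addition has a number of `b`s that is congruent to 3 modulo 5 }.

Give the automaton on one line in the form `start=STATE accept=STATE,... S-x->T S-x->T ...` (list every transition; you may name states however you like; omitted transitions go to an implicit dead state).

start=q0 accept=q6,q9,q11 q0-a->q0 q0-b->q1 q1-a->q2 q1-b->q3 q2-a->q2 q2-b->q4 q3-a->q5 q3-b->q6 q4-a->q7 q4-b->q6 q5-a->q5 q5-b->q5 q6-a->q5 q6-b->q8 q7-a->q7 q7-b->q9 q8-a->q5 q8-b->q10 q9-a->q11 q9-b->q8 q10-a->q5 q10-b->q12 q11-a->q11 q11-b->q13 q12-a->q5 q12-b->q3 q13-a->q14 q13-b->q10 q14-a->q14 q14-b->q15 q15-a->q0 q15-b->q12

Build one automaton per condition and run them in lockstep. The first has 4 states tracking partial matches of the forbidden pattern `bba`; the second has 5 states tracking the count of `b`s modulo 5. A product state is a pair (one from each), accepting exactly when both do. Equivalent product states are then merged.
A 16-state machine:
          a    b  
>  q0     q0   q1 
   q1     q2   q3 
   q2     q2   q4 
   q3     q5   q6 
   q4     q7   q6 
   q5     q5   q5 
 * q6     q5   q8 
   q7     q7   q9 
   q8     q5  q10 
 * q9    q11   q8 
   q10    q5  q12 
 * q11   q11  q13 
   q12    q5   q3 
   q13   q14  q10 
   q14   q14  q15 
   q15    q0  q12 
(> = start, * = accepting)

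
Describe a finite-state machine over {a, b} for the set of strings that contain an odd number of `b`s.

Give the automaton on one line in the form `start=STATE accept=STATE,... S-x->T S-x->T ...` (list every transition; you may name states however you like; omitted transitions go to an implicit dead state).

The only thing that matters is how many `b`s have appeared, reduced mod 2. Use one state per residue: s0 for 0, …, s1 for 1. Reading `b` moves to the next residue; anything else stays put. s1 is accepting.
2 states suffice.
        a   b  
>  s0   s0  s1 
 * s1   s1  s0 
(> = start, * = accepting)

start=s0 accept=s1 s0-a->s0 s0-b->s1 s1-a->s1 s1-b->s0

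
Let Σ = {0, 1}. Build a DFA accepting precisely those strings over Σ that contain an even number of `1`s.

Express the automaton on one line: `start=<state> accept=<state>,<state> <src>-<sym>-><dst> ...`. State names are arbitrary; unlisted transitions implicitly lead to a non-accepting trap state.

start=q0 accept=q0 q0-0->q0 q0-1->q1 q1-0->q1 q1-1->q0

The only thing that matters is how many `1`s have appeared, reduced mod 2. Use one state per residue: q0 for 0, …, q1 for 1. Reading `1` moves to the next residue; anything else stays put. q0 is accepting.
        0   1  
>* q0   q0  q1 
   q1   q1  q0 
(> = start, * = accepting)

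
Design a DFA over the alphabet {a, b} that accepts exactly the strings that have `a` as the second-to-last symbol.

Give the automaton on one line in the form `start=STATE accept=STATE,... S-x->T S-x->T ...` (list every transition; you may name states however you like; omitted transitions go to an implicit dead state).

start=s0 accept=s3,s4 s0-a->s1 s0-b->s2 s1-a->s3 s1-b->s4 s2-a->s5 s2-b->s6 s3-a->s3 s3-b->s4 s4-a->s5 s4-b->s6 s5-a->s3 s5-b->s4 s6-a->s5 s6-b->s6

Because acceptance depends on a position counted from the end, the machine has to buffer the most recent 2 symbols. Make each state the string of the last up-to-2 symbols read; on input `x` shift the window left and append `x`. Accept when the buffered window has length 2 and begins with `a`.
7 states suffice.
        a   b  
>  s0   s1  s2 
   s1   s3  s4 
   s2   s5  s6 
 * s3   s3  s4 
 * s4   s5  s6 
   s5   s3  s4 
   s6   s5  s6 
(> = start, * = accepting)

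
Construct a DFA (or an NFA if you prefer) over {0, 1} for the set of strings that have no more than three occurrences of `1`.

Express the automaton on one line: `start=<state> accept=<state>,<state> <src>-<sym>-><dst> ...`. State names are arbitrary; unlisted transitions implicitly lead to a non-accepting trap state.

Count `1`s, saturating at 4: states q0 through q3 mean 0 through 3 `1`s seen; q4 means more than 3. Each `1` increments (capped at q4); other symbols loop. Accept from {q0, q1, q2, q3}.
A 5-state machine:
        0   1  
>* q0   q0  q1 
 * q1   q1  q2 
 * q2   q2  q3 
 * q3   q3  q4 
   q4   q4  q4 
(> = start, * = accepting)

start=q0 accept=q0,q1,q2,q3 q0-0->q0 q0-1->q1 q1-0->q1 q1-1->q2 q2-0->q2 q2-1->q3 q3-0->q3 q3-1->q4 q4-0->q4 q4-1->q4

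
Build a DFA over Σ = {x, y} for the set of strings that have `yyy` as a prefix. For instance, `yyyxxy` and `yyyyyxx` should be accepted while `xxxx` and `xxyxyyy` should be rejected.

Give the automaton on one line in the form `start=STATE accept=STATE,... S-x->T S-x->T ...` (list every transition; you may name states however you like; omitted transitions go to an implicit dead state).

start=S0 accept=S3 S0-x->S4 S0-y->S1 S1-x->S4 S1-y->S2 S2-x->S4 S2-y->S3 S3-x->S3 S3-y->S3 S4-x->S4 S4-y->S4

Check the first 3 symbols one by one: S0 through S2 record how many have matched `yyy` so far; any wrong symbol goes to the dead state S4. After all 3 match we enter the accepting sink S3.
A 5-state machine:
        x   y  
>  S0   S4  S1 
   S1   S4  S2 
   S2   S4  S3 
 * S3   S3  S3 
   S4   S4  S4 
(> = start, * = accepting)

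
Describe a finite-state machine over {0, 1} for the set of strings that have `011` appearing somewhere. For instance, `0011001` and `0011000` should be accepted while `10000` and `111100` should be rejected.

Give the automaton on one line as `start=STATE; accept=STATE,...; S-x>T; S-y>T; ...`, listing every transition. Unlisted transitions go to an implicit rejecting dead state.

Track how much of `011` has been matched so far: state s0 is no progress, s3 is the absorbing accept state reached once `011` has occurred. Intermediate states record partial matches; on a mismatch, fall back to the longest reusable overlap.
A 4-state machine:
        0   1  
>  s0   s1  s0 
   s1   s1  s2 
   s2   s1  s3 
 * s3   s3  s3 
(> = start, * = accepting)

start=s0; accept=s3; s0-0>s1; s0-1>s0; s1-0>s1; s1-1>s2; s2-0>s1; s2-1>s3; s3-0>s3; s3-1>s3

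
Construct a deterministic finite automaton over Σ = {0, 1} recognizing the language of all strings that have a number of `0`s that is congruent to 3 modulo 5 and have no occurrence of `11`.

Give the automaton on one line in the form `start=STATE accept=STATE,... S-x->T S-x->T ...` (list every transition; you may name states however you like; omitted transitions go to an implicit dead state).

Run two small machines in parallel and take their product. One (5 states) tracks the count of `0`s modulo 5; the other (3 states) tracks partial matches of the forbidden pattern `11`. Each combined state is a pair, one component from each; accept when both components accept. Equivalent product states are then merged.
An 11-state machine:
          0    1  
>  S0     S1   S2 
   S1     S3   S4 
   S2     S1   S5 
   S3     S6   S7 
   S4     S3   S5 
   S5     S5   S5 
 * S6     S8   S9 
   S7     S6   S5 
   S8     S0  S10 
 * S9     S8   S5 
   S10    S0   S5 
(> = start, * = accepting)

start=S0 accept=S6,S9 S0-0->S1 S0-1->S2 S1-0->S3 S1-1->S4 S2-0->S1 S2-1->S5 S3-0->S6 S3-1->S7 S4-0->S3 S4-1->S5 S5-0->S5 S5-1->S5 S6-0->S8 S6-1->S9 S7-0->S6 S7-1->S5 S8-0->S0 S8-1->S10 S9-0->S8 S9-1->S5 S10-0->S0 S10-1->S5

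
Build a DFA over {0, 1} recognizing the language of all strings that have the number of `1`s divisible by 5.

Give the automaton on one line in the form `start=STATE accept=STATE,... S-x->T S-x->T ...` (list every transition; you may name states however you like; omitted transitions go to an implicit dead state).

start=q0 accept=q0 q0-0->q0 q0-1->q1 q1-0->q1 q1-1->q2 q2-0->q2 q2-1->q3 q3-0->q3 q3-1->q4 q4-0->q4 q4-1->q0

The only thing that matters is how many `1`s have appeared, reduced mod 5. Use one state per residue: q0 for 0, …, q4 for 4. Reading `1` moves to the next residue; anything else stays put. q0 is accepting.
5 states suffice.
        0   1  
>* q0   q0  q1 
   q1   q1  q2 
   q2   q2  q3 
   q3   q3  q4 
   q4   q4  q0 
(> = start, * = accepting)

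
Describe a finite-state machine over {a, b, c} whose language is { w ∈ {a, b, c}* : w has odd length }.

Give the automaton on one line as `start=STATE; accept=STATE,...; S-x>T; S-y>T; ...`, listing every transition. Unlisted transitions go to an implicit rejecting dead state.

Only the length mod 2 matters, so use a 2-cycle: from any state, every input symbol moves to the next state, wrapping s1 back to s0. Mark s1 accepting.
        a   b   c  
>  s0   s1  s1  s1 
 * s1   s0  s0  s0 
(> = start, * = accepting)

start=s0; accept=s1; s0-a>s1; s0-b>s1; s0-c>s1; s1-a>s0; s1-b>s0; s1-c>s0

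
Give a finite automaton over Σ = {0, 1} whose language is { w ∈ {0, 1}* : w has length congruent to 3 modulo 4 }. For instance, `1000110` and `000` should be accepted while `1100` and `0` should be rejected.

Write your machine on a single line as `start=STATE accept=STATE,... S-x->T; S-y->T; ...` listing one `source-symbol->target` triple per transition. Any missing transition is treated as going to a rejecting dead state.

start=A; accept=D; A-0->B; A-1->B; B-0->C; B-1->C; C-0->D; C-1->D; D-0->A; D-1->A

Only the length mod 4 matters, so use a 4-cycle: from any state, every input symbol moves to the next state, wrapping D back to A. Mark D accepting.
       0  1 
>  A   B  B 
   B   C  C 
   C   D  D 
 * D   A  A 
(> = start, * = accepting)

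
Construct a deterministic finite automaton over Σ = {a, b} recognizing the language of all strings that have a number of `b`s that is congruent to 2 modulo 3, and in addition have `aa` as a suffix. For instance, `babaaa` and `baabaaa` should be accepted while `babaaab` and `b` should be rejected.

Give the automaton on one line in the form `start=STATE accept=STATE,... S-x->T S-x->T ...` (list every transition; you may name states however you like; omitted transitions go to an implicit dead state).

start=S0 accept=S8 S0-a->S1 S0-b->S2 S1-a->S3 S1-b->S2 S2-a->S4 S2-b->S5 S3-a->S3 S3-b->S2 S4-a->S6 S4-b->S5 S5-a->S7 S5-b->S0 S6-a->S6 S6-b->S5 S7-a->S8 S7-b->S0 S8-a->S8 S8-b->S0

Handle the two conditions separately and then intersect. One (3 states) tracks the count of `b`s modulo 3; the other (3 states) tracks how much of the suffix `aa` has currently been matched. Each combined state is a pair, one component from each; accept when both components accept.
With 9 states:
        a   b  
>  S0   S1  S2 
   S1   S3  S2 
   S2   S4  S5 
   S3   S3  S2 
   S4   S6  S5 
   S5   S7  S0 
   S6   S6  S5 
   S7   S8  S0 
 * S8   S8  S0 
(> = start, * = accepting)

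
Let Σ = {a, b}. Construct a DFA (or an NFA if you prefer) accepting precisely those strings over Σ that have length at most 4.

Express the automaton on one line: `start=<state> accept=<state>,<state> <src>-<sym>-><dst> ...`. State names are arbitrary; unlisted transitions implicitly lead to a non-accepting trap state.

start=q0 accept=q0,q1,q2,q3,q4 q0-a->q1 q0-b->q1 q1-a->q2 q1-b->q2 q2-a->q3 q2-b->q3 q3-a->q4 q3-b->q4 q4-a->q5 q4-b->q5 q5-a->q5 q5-b->q5

We only need to distinguish lengths 0, 1, …, 4, and '>4'. Chain q0 → q1 → q2 → q3 → q4 → q5 on every symbol, with q5 looping. Accepting states: {q0, q1, q2, q3, q4}.
A 6-state machine:
        a   b  
>* q0   q1  q1 
 * q1   q2  q2 
 * q2   q3  q3 
 * q3   q4  q4 
 * q4   q5  q5 
   q5   q5  q5 
(> = start, * = accepting)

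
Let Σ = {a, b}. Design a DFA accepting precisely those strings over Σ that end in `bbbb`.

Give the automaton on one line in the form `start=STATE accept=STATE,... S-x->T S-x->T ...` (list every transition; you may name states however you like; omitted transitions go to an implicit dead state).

start=s0 accept=s4 s0-a->s0 s0-b->s1 s1-a->s0 s1-b->s2 s2-a->s0 s2-b->s3 s3-a->s0 s3-b->s4 s4-a->s0 s4-b->s4

Let each state record the length of the longest suffix of the input read so far that is also a prefix of `bbbb`. s1 means the last symbol is `b`; s2 means the last 2 symbols are `bb`; s3 means the last 3 symbols are `bbb`; s4 means the last 4 symbols are `bbbb`. Accept only at s4, where the string currently ends in `bbbb`.
A 5-state machine:
        a   b  
>  s0   s0  s1 
   s1   s0  s2 
   s2   s0  s3 
   s3   s0  s4 
 * s4   s0  s4 
(> = start, * = accepting)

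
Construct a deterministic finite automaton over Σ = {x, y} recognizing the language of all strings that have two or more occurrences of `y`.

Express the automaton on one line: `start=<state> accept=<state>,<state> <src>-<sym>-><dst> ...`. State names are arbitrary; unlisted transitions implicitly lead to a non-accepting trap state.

Count `y`s, saturating at 3: states q0 through q2 mean 0 through 2 `y`s seen; q3 means more than 2. Each `y` increments (capped at q3); other symbols loop. Accept from {q2, q3}.
With 4 states:
        x   y  
>  q0   q0  q1 
   q1   q1  q2 
 * q2   q2  q3 
 * q3   q3  q3 
(> = start, * = accepting)

start=q0 accept=q2,q3 q0-x->q0 q0-y->q1 q1-x->q1 q1-y->q2 q2-x->q2 q2-y->q3 q3-x->q3 q3-y->q3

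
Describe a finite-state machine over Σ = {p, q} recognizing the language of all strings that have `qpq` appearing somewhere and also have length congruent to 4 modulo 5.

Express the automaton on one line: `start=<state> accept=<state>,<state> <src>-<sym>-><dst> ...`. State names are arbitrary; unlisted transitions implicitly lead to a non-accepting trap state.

start=A accept=N A-p->B A-q->C B-p->D B-q->E C-p->F C-q->E D-p->G D-q->H E-p->I E-q->H F-p->G F-q->J G-p->K G-q->L H-p->M H-q->L I-p->K I-q->N J-p->N J-q->N K-p->A K-q->O L-p->P L-q->O M-p->A M-q->Q N-p->Q N-q->Q O-p->R O-q->C P-p->B P-q->S Q-p->S Q-q->S R-p->D R-q->T S-p->T S-q->T T-p->J T-q->J

Run two small machines in parallel and take their product. The first has 4 states tracking whether and how much of `qpq` has been seen; the second has 5 states tracking the input length modulo 5. A product state is a pair (one from each), accepting exactly when both do.
With 20 states:
       p  q 
>  A   B  C 
   B   D  E 
   C   F  E 
   D   G  H 
   E   I  H 
   F   G  J 
   G   K  L 
   H   M  L 
   I   K  N 
   J   N  N 
   K   A  O 
   L   P  O 
   M   A  Q 
 * N   Q  Q 
   O   R  C 
   P   B  S 
   Q   S  S 
   R   D  T 
   S   T  T 
   T   J  J 
(> = start, * = accepting)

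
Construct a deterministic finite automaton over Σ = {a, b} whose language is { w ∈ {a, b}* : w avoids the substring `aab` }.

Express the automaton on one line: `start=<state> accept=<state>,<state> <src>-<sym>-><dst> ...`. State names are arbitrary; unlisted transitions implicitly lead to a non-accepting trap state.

start=q0 accept=q0,q1,q2 q0-a->q1 q0-b->q0 q1-a->q2 q1-b->q0 q2-a->q2 q2-b->q3 q3-a->q3 q3-b->q3

Track partial matches of the forbidden pattern `aab`. State q3 is a dead state reached once `aab` has occurred; every other state accepts. q0 means no part of `aab` is currently matched.
4 states suffice.
        a   b  
>* q0   q1  q0 
 * q1   q2  q0 
 * q2   q2  q3 
   q3   q3  q3 
(> = start, * = accepting)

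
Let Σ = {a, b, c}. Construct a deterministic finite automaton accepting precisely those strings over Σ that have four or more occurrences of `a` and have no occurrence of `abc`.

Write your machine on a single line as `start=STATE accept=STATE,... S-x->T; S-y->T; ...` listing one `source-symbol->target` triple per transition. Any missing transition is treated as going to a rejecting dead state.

start=q0; accept=q9,q13,q14,q15,q17,q18; q0-a->q1; q0-b->q0; q0-c->q0; q1-a->q2; q1-b->q3; q1-c->q4; q2-a->q5; q2-b->q6; q2-c->q7; q3-a->q2; q3-b->q4; q3-c->q8; q4-a->q2; q4-b->q4; q4-c->q4; q5-a->q9; q5-b->q10; q5-c->q11; q6-a->q5; q6-b->q7; q6-c->q12; q7-a->q5; q7-b->q7; q7-c->q7; q8-a->q12; q8-b->q8; q8-c->q8; q9-a->q13; q9-b->q14; q9-c->q15; q10-a->q9; q10-b->q11; q10-c->q16; q11-a->q9; q11-b->q11; q11-c->q11; q12-a->q16; q12-b->q12; q12-c->q12; q13-a->q13; q13-b->q17; q13-c->q18; q14-a->q13; q14-b->q15; q14-c->q19; q15-a->q13; q15-b->q15; q15-c->q15; q16-a->q19; q16-b->q16; q16-c->q16; q17-a->q13; q17-b->q18; q17-c->q20; q18-a->q13; q18-b->q18; q18-c->q18; q19-a->q20; q19-b->q19; q19-c->q19; q20-a->q20; q20-b->q20; q20-c->q20

Build one automaton per condition and run them in lockstep. The first has 6 states tracking the count of `a`s, saturating at 5; the second has 4 states tracking partial matches of the forbidden pattern `abc`. A product state is a pair (one from each), accepting exactly when both do.
21 states suffice.
          a    b    c  
>  q0     q1   q0   q0 
   q1     q2   q3   q4 
   q2     q5   q6   q7 
   q3     q2   q4   q8 
   q4     q2   q4   q4 
   q5     q9  q10  q11 
   q6     q5   q7  q12 
   q7     q5   q7   q7 
   q8    q12   q8   q8 
 * q9    q13  q14  q15 
   q10    q9  q11  q16 
   q11    q9  q11  q11 
   q12   q16  q12  q12 
 * q13   q13  q17  q18 
 * q14   q13  q15  q19 
 * q15   q13  q15  q15 
   q16   q19  q16  q16 
 * q17   q13  q18  q20 
 * q18   q13  q18  q18 
   q19   q20  q19  q19 
   q20   q20  q20  q20 
(> = start, * = accepting)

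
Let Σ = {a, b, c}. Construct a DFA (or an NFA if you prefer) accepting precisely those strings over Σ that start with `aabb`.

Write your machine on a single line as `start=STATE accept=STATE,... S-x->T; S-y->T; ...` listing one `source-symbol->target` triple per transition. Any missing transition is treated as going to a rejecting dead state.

Check the first 4 symbols one by one: q0 through q3 record how many have matched `aabb` so far; any wrong symbol goes to the dead state q5. After all 4 match we enter the accepting sink q4.
A 6-state machine:
        a   b   c  
>  q0   q1  q5  q5 
   q1   q2  q5  q5 
   q2   q5  q3  q5 
   q3   q5  q4  q5 
 * q4   q4  q4  q4 
   q5   q5  q5  q5 
(> = start, * = accepting)

start=q0; accept=q4; q0-a->q1; q0-b->q5; q0-c->q5; q1-a->q2; q1-b->q5; q1-c->q5; q2-a->q5; q2-b->q3; q2-c->q5; q3-a->q5; q3-b->q4; q3-c->q5; q4-a->q4; q4-b->q4; q4-c->q4; q5-a->q5; q5-b->q5; q5-c->q5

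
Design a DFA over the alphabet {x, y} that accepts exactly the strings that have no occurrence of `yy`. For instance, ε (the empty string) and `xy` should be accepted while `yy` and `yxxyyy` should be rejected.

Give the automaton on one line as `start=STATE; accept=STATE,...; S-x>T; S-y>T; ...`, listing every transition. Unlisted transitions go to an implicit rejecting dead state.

Track partial matches of the forbidden pattern `yy`. State q2 is a dead state reached once `yy` has occurred; every other state accepts. q0 means no part of `yy` is currently matched.
A 3-state machine:
        x   y  
>* q0   q0  q1 
 * q1   q0  q2 
   q2   q2  q2 
(> = start, * = accepting)

start=q0; accept=q0,q1; q0-x>q0; q0-y>q1; q1-x>q0; q1-y>q2; q2-x>q2; q2-y>q2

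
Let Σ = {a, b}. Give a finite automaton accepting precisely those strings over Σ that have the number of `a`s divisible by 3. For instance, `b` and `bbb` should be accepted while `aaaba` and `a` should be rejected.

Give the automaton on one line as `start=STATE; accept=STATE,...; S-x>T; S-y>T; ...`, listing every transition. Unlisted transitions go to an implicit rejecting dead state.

start=q0; accept=q0; q0-a>q1; q0-b>q0; q1-a>q2; q1-b>q1; q2-a>q0; q2-b>q2

Keep the running count of `a`s modulo 3: each `a` advances along the cycle q0 → q1 → q2 → q0 while other symbols loop. Accept at q0.
        a   b  
>* q0   q1  q0 
   q1   q2  q1 
   q2   q0  q2 
(> = start, * = accepting)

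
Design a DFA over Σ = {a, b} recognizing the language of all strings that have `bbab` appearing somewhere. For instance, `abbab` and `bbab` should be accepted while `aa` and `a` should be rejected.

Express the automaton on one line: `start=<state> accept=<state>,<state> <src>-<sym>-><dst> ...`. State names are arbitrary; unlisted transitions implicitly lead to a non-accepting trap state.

States q0..q3 record the length of the longest prefix of `bbab` that matches the current input suffix. Reaching q4 means `bbab` has been seen, and we stay there forever. Accept from q4.
A 5-state machine:
        a   b  
>  q0   q0  q1 
   q1   q0  q2 
   q2   q3  q2 
   q3   q0  q4 
 * q4   q4  q4 
(> = start, * = accepting)

start=q0 accept=q4 q0-a->q0 q0-b->q1 q1-a->q0 q1-b->q2 q2-a->q3 q2-b->q2 q3-a->q0 q3-b->q4 q4-a->q4 q4-b->q4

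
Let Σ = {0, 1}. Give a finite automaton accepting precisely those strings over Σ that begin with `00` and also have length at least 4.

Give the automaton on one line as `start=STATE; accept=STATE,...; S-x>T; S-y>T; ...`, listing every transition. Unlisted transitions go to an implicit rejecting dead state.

Handle the two conditions separately and then intersect. One (4 states) tracks whether the input so far still matches the prefix `00`; the other (6 states) tracks the input length, saturating at 5. Each combined state is a pair, one component from each; accept when both components accept.
An 11-state machine:
       0  1 
>  A   B  C 
   B   D  E 
   C   E  E 
   D   F  F 
   E   G  G 
   F   H  H 
   G   I  I 
 * H   J  J 
   I   K  K 
 * J   J  J 
   K   K  K 
(> = start, * = accepting)

start=A; accept=H,J; A-0>B; A-1>C; B-0>D; B-1>E; C-0>E; C-1>E; D-0>F; D-1>F; E-0>G; E-1>G; F-0>H; F-1>H; G-0>I; G-1>I; H-0>J; H-1>J; I-0>K; I-1>K; J-0>J; J-1>J; K-0>K; K-1>K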